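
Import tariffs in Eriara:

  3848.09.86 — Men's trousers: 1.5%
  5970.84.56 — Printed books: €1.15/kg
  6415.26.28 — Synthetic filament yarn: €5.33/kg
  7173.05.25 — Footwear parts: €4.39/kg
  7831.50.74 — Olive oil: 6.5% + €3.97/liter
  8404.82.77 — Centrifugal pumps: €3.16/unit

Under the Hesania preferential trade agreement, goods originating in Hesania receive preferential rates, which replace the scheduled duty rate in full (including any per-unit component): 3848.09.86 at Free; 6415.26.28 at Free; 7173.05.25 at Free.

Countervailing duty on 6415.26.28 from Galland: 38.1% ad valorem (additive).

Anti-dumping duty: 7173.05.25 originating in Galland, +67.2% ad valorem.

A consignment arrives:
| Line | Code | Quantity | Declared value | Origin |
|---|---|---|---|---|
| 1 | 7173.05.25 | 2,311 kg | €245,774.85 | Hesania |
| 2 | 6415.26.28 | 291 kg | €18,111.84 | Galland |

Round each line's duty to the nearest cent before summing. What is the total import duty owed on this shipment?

Line 1 (7173.05.25, Hesania, 2,311 kg, €245,774.85):
Base rate for 7173.05.25 is €4.39/kg.
Origin Hesania qualifies under the Eriara–Hesania agreement and 7173.05.25 is covered: preferential rate Free applies instead.
The additional-duty order on 7173.05.25 targets Galland, not Hesania; it does not apply.
Duty = €245,774.85 × 0% = €0.00.
Line 2 (6415.26.28, Galland, 291 kg, €18,111.84):
Base rate for 6415.26.28 is €5.33/kg.
6415.26.28 has an FTA preferential rate, but origin Galland is not Hesania; base rate stands.
Additional duty on 6415.26.28 from Galland: +38.1% ad valorem. Applied ad valorem rate = 38.1%.
Duty = €18,111.84 × 38.1% + 291 × €5.33 = €8,451.64.
Total = €0.00 + €8,451.64 = €8,451.64.

€8,451.64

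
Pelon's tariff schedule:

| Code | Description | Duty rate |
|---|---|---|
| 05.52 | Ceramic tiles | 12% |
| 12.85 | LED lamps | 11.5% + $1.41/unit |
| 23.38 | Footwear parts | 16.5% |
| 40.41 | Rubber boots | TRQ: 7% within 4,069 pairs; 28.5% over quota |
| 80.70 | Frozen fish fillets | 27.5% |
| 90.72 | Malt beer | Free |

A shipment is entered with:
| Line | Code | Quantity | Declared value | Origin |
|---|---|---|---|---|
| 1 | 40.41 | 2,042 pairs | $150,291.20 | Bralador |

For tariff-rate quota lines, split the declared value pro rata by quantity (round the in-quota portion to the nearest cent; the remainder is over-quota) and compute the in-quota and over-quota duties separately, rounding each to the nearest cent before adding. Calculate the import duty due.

$10,520.38

Line 1 (40.41, Bralador, 2,042 pairs, $150,291.20):
Code 40.41 is under a tariff-rate quota (threshold 4,069 pairs). Quantity 2,042 pairs is within the quota, so the in-quota rate 7% applies to the full value.
Duty = $150,291.20 × 7% = $10,520.38.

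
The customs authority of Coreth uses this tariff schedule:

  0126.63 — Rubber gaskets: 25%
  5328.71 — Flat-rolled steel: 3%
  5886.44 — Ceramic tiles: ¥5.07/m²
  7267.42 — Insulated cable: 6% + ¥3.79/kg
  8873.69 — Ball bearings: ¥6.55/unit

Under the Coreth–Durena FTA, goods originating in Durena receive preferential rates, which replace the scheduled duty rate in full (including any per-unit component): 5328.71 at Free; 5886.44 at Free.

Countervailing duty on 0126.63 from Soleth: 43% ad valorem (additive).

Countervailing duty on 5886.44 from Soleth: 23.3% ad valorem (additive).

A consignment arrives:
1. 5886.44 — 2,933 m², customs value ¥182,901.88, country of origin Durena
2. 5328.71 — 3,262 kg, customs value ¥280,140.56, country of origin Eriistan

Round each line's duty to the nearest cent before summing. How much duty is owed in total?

Line 1 (5886.44, Durena, 2,933 m², ¥182,901.88):
Base rate for 5886.44 is ¥5.07/m².
Origin Durena qualifies under the Coreth–Durena agreement and 5886.44 is covered: preferential rate Free applies instead.
The additional-duty order on 5886.44 targets Soleth, not Durena; it does not apply.
Duty = ¥182,901.88 × 0% = ¥0.00.
Line 2 (5328.71, Eriistan, 3,262 kg, ¥280,140.56):
Base rate for 5328.71 is 3%.
5328.71 has an FTA preferential rate, but origin Eriistan is not Durena; base rate stands.
Duty = ¥280,140.56 × 3% = ¥8,404.22.
Total = ¥0.00 + ¥8,404.22 = ¥8,404.22.

¥8,404.22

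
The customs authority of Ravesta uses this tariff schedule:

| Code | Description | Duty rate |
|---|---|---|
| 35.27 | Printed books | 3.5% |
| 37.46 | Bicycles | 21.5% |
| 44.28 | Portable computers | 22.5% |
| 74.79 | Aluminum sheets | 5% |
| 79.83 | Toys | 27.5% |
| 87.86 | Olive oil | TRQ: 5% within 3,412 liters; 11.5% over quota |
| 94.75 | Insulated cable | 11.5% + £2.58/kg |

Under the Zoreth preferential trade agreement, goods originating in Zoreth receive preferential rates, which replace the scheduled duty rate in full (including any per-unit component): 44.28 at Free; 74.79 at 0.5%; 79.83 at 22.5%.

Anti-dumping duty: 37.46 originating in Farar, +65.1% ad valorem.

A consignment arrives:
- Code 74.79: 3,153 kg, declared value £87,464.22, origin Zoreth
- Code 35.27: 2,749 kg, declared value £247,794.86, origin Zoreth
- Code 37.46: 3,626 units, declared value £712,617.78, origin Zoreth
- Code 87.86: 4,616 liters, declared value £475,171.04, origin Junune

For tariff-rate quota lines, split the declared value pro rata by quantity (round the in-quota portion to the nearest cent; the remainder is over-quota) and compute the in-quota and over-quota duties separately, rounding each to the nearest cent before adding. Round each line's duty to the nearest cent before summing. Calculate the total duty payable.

Line 1 (74.79, Zoreth, 3,153 kg, £87,464.22):
Base rate for 74.79 is 5%.
Origin Zoreth qualifies under the Ravesta–Zoreth agreement and 74.79 is covered: preferential rate 0.5% applies instead.
Duty = £87,464.22 × 0.5% = £437.32.
Line 2 (35.27, Zoreth, 2,749 kg, £247,794.86):
Base rate for 35.27 is 3.5%.
Origin Zoreth is the FTA partner but 35.27 is not on the preference list; base rate stands.
Duty = £247,794.86 × 3.5% = £8,672.82.
Line 3 (37.46, Zoreth, 3,626 units, £712,617.78):
Base rate for 37.46 is 21.5%.
Origin Zoreth is the FTA partner but 37.46 is not on the preference list; base rate stands.
The additional-duty order on 37.46 targets Farar, not Zoreth; it does not apply.
Duty = £712,617.78 × 21.5% = £153,212.82.
Line 4 (87.86, Junune, 4,616 liters, £475,171.04):
Code 87.86 is under a tariff-rate quota (threshold 3,412 liters). In-quota: 3,412 liters at 5%; over-quota: 1,204 liters at 11.5%.
Pro-rata value split: in-quota = £475,171.04 × 3,412/4,616 = £351,231.28; over-quota = £475,171.04 − £351,231.28 = £123,939.76.
In-quota duty = £351,231.28 × 5% = £17,561.56. Over-quota duty = £123,939.76 × 11.5% = £14,253.07.
Line duty = £17,561.56 + £14,253.07 = £31,814.63.
Total = £437.32 + £8,672.82 + £153,212.82 + £31,814.63 = £194,137.59.

£194,137.59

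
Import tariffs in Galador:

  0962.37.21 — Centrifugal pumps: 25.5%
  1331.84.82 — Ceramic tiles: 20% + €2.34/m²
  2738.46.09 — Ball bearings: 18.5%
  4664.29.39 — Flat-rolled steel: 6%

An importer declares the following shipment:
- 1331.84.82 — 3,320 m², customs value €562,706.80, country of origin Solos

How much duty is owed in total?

Line 1 (1331.84.82, Solos, 3,320 m², €562,706.80):
Base rate for 1331.84.82 is 20% + €2.34/m².
Duty = €562,706.80 × 20% + 3,320 × €2.34 = €120,310.16.

€120,310.16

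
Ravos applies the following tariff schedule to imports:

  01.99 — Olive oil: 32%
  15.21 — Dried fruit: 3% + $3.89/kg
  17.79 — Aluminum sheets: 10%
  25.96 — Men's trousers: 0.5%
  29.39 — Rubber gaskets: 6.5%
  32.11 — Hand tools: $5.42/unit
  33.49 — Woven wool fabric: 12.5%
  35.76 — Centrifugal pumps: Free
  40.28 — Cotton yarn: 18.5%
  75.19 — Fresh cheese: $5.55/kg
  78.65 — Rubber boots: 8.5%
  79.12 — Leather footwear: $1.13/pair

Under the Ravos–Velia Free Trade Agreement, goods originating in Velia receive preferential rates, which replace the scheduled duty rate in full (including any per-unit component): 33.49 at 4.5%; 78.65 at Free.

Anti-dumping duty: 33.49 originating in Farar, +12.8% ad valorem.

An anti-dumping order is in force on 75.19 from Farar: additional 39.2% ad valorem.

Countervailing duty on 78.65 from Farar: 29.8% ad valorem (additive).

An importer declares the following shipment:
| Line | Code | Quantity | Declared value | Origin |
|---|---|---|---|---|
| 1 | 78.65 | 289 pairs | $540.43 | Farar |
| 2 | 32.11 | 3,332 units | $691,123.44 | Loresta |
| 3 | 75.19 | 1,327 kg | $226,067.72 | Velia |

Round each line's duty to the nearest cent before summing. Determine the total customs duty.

Line 1 (78.65, Farar, 289 pairs, $540.43):
Base rate for 78.65 is 8.5%.
78.65 has an FTA preferential rate, but origin Farar is not Velia; base rate stands.
Additional duty on 78.65 from Farar: +29.8%. Applied ad valorem rate: 8.5% + 29.8% = 38.3%.
Duty = $540.43 × 38.3% = $206.98.
Line 2 (32.11, Loresta, 3,332 units, $691,123.44):
Base rate for 32.11 is $5.42/unit.
Duty = 3,332 × $5.42 = $18,059.44.
Line 3 (75.19, Velia, 1,327 kg, $226,067.72):
Base rate for 75.19 is $5.55/kg.
Origin Velia is the FTA partner but 75.19 is not on the preference list; base rate stands.
The additional-duty order on 75.19 targets Farar, not Velia; it does not apply.
Duty = 1,327 × $5.55 = $7,364.85.
Total = $206.98 + $18,059.44 + $7,364.85 = $25,631.27.

$25,631.27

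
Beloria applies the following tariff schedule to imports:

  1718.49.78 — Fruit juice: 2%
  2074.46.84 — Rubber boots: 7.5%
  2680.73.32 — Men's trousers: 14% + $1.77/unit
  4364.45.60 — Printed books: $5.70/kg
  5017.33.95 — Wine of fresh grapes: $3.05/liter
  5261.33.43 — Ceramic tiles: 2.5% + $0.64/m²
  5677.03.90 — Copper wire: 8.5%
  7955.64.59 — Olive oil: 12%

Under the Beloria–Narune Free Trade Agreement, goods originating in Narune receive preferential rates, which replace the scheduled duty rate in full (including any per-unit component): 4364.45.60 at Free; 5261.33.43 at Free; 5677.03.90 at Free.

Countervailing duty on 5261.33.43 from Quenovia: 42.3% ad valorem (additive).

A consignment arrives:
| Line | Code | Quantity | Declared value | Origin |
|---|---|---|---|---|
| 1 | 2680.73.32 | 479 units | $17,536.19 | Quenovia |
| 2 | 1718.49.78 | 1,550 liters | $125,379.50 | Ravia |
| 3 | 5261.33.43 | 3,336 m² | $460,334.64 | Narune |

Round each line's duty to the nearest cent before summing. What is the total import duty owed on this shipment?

$5,810.49

Line 1 (2680.73.32, Quenovia, 479 units, $17,536.19):
Base rate for 2680.73.32 is 14% + $1.77/unit.
Duty = $17,536.19 × 14% + 479 × $1.77 = $3,302.90.
Line 2 (1718.49.78, Ravia, 1,550 liters, $125,379.50):
Base rate for 1718.49.78 is 2%.
Duty = $125,379.50 × 2% = $2,507.59.
Line 3 (5261.33.43, Narune, 3,336 m², $460,334.64):
Base rate for 5261.33.43 is 2.5% + $0.64/m².
Origin Narune qualifies under the Beloria–Narune agreement and 5261.33.43 is covered: preferential rate Free applies instead.
The additional-duty order on 5261.33.43 targets Quenovia, not Narune; it does not apply.
Duty = $460,334.64 × 0% = $0.00.
Total = $3,302.90 + $2,507.59 + $0.00 = $5,810.49.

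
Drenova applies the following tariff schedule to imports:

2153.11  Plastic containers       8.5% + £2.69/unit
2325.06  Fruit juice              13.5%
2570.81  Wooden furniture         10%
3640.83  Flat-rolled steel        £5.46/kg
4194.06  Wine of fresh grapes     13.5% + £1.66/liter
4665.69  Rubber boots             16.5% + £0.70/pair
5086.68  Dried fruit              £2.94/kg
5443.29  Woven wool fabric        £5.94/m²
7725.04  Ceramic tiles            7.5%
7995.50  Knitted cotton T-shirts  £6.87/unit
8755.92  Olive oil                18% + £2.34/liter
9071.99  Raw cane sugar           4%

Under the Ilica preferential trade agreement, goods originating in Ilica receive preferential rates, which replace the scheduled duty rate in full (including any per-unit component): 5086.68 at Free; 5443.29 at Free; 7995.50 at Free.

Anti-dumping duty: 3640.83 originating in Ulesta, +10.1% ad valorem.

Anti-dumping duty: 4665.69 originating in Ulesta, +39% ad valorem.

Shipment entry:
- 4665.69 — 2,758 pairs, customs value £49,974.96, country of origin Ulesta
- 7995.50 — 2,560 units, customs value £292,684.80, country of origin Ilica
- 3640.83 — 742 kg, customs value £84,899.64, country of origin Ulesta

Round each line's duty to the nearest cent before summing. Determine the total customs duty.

Line 1 (4665.69, Ulesta, 2,758 pairs, £49,974.96):
Base rate for 4665.69 is 16.5% + £0.70/pair.
Additional duty on 4665.69 from Ulesta: +39%. Applied ad valorem rate: 16.5% + 39% = 55.5%.
Duty = £49,974.96 × 55.5% + 2,758 × £0.70 = £29,666.70.
Line 2 (7995.50, Ilica, 2,560 units, £292,684.80):
Base rate for 7995.50 is £6.87/unit.
Origin Ilica qualifies under the Drenova–Ilica agreement and 7995.50 is covered: preferential rate Free applies instead.
Duty = £292,684.80 × 0% = £0.00.
Line 3 (3640.83, Ulesta, 742 kg, £84,899.64):
Base rate for 3640.83 is £5.46/kg.
Additional duty on 3640.83 from Ulesta: +10.1% ad valorem. Applied ad valorem rate = 10.1%.
Duty = £84,899.64 × 10.1% + 742 × £5.46 = £12,626.18.
Total = £29,666.70 + £0.00 + £12,626.18 = £42,292.88.

£42,292.88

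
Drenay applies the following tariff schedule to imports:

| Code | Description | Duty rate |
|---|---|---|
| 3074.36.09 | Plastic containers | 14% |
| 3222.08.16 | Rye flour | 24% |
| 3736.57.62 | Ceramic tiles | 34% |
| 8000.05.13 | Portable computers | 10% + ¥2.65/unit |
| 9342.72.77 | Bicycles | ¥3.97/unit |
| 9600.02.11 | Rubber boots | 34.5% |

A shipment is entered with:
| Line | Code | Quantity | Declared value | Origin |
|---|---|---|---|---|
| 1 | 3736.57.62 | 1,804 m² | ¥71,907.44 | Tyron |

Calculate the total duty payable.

¥24,448.53

Line 1 (3736.57.62, Tyron, 1,804 m², ¥71,907.44):
Base rate for 3736.57.62 is 34%.
Duty = ¥71,907.44 × 34% = ¥24,448.53.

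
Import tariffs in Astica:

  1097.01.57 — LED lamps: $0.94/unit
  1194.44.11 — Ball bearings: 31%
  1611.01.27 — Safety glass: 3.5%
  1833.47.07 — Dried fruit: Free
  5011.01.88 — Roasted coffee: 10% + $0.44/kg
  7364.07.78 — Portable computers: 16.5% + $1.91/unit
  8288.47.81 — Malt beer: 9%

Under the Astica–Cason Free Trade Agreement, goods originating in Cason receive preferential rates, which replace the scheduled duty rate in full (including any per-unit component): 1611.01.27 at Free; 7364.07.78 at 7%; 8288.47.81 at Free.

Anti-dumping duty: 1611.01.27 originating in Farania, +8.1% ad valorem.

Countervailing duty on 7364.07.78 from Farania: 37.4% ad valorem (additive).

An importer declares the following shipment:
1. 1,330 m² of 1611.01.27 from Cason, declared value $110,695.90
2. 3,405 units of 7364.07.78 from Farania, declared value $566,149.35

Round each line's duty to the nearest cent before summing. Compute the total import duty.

$311,658.05

Line 1 (1611.01.27, Cason, 1,330 m², $110,695.90):
Base rate for 1611.01.27 is 3.5%.
Origin Cason qualifies under the Astica–Cason agreement and 1611.01.27 is covered: preferential rate Free applies instead.
The additional-duty order on 1611.01.27 targets Farania, not Cason; it does not apply.
Duty = $110,695.90 × 0% = $0.00.
Line 2 (7364.07.78, Farania, 3,405 units, $566,149.35):
Base rate for 7364.07.78 is 16.5% + $1.91/unit.
7364.07.78 has an FTA preferential rate, but origin Farania is not Cason; base rate stands.
Additional duty on 7364.07.78 from Farania: +37.4%. Applied ad valorem rate: 16.5% + 37.4% = 53.9%.
Duty = $566,149.35 × 53.9% + 3,405 × $1.91 = $311,658.05.
Total = $0.00 + $311,658.05 = $311,658.05.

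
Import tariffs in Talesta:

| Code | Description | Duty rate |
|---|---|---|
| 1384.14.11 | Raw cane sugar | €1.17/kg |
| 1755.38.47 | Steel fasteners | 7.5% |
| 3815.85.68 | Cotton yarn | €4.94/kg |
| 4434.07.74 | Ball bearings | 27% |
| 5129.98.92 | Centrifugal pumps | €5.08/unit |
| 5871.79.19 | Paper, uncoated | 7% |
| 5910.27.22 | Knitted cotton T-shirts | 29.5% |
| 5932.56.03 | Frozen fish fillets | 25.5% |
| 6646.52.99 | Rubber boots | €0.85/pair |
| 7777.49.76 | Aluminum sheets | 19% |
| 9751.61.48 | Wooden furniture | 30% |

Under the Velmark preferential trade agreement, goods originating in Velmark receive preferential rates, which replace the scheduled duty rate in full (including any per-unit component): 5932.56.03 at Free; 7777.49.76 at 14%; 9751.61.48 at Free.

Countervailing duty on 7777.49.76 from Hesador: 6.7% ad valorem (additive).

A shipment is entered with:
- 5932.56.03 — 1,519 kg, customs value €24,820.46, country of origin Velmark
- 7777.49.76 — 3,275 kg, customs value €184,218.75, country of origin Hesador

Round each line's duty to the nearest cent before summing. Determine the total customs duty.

Line 1 (5932.56.03, Velmark, 1,519 kg, €24,820.46):
Base rate for 5932.56.03 is 25.5%.
Origin Velmark qualifies under the Talesta–Velmark agreement and 5932.56.03 is covered: preferential rate Free applies instead.
Duty = €24,820.46 × 0% = €0.00.
Line 2 (7777.49.76, Hesador, 3,275 kg, €184,218.75):
Base rate for 7777.49.76 is 19%.
7777.49.76 has an FTA preferential rate, but origin Hesador is not Velmark; base rate stands.
Additional duty on 7777.49.76 from Hesador: +6.7%. Applied ad valorem rate: 19% + 6.7% = 25.7%.
Duty = €184,218.75 × 25.7% = €47,344.22.
Total = €0.00 + €47,344.22 = €47,344.22.

€47,344.22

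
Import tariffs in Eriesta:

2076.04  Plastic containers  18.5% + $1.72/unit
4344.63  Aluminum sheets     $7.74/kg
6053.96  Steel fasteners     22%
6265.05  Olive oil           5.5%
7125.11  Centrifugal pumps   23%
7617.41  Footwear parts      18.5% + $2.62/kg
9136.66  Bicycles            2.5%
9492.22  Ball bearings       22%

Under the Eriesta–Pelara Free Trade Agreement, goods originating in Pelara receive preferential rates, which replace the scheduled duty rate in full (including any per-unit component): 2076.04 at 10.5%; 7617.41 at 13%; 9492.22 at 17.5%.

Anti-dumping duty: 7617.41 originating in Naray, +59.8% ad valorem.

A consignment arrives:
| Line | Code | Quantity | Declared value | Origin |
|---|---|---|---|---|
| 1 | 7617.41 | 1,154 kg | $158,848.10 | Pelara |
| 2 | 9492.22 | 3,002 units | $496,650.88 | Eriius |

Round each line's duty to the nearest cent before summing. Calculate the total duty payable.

Line 1 (7617.41, Pelara, 1,154 kg, $158,848.10):
Base rate for 7617.41 is 18.5% + $2.62/kg.
Origin Pelara qualifies under the Eriesta–Pelara agreement and 7617.41 is covered: preferential rate 13% applies instead.
The additional-duty order on 7617.41 targets Naray, not Pelara; it does not apply.
Duty = $158,848.10 × 13% = $20,650.25.
Line 2 (9492.22, Eriius, 3,002 units, $496,650.88):
Base rate for 9492.22 is 22%.
9492.22 has an FTA preferential rate, but origin Eriius is not Pelara; base rate stands.
Duty = $496,650.88 × 22% = $109,263.19.
Total = $20,650.25 + $109,263.19 = $129,913.44.

$129,913.44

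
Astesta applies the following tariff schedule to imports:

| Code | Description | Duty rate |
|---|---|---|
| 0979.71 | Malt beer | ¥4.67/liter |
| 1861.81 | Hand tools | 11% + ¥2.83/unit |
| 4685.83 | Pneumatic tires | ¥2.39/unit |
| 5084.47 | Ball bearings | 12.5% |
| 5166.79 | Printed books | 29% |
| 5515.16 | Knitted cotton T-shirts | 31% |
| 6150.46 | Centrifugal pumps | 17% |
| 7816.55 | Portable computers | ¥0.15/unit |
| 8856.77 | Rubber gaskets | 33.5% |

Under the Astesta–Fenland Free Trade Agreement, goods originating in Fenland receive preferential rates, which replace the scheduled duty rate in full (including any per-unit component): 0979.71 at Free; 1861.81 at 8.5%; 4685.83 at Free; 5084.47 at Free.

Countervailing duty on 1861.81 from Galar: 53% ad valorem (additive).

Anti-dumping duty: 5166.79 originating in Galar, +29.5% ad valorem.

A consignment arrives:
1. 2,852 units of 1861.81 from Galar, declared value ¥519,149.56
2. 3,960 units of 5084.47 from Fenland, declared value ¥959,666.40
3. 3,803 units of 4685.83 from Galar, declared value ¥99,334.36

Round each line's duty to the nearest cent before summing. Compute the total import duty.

Line 1 (1861.81, Galar, 2,852 units, ¥519,149.56):
Base rate for 1861.81 is 11% + ¥2.83/unit.
1861.81 has an FTA preferential rate, but origin Galar is not Fenland; base rate stands.
Additional duty on 1861.81 from Galar: +53%. Applied ad valorem rate: 11% + 53% = 64%.
Duty = ¥519,149.56 × 64% + 2,852 × ¥2.83 = ¥340,326.88.
Line 2 (5084.47, Fenland, 3,960 units, ¥959,666.40):
Base rate for 5084.47 is 12.5%.
Origin Fenland qualifies under the Astesta–Fenland agreement and 5084.47 is covered: preferential rate Free applies instead.
Duty = ¥959,666.40 × 0% = ¥0.00.
Line 3 (4685.83, Galar, 3,803 units, ¥99,334.36):
Base rate for 4685.83 is ¥2.39/unit.
4685.83 has an FTA preferential rate, but origin Galar is not Fenland; base rate stands.
Duty = 3,803 × ¥2.39 = ¥9,089.17.
Total = ¥340,326.88 + ¥0.00 + ¥9,089.17 = ¥349,416.05.

¥349,416.05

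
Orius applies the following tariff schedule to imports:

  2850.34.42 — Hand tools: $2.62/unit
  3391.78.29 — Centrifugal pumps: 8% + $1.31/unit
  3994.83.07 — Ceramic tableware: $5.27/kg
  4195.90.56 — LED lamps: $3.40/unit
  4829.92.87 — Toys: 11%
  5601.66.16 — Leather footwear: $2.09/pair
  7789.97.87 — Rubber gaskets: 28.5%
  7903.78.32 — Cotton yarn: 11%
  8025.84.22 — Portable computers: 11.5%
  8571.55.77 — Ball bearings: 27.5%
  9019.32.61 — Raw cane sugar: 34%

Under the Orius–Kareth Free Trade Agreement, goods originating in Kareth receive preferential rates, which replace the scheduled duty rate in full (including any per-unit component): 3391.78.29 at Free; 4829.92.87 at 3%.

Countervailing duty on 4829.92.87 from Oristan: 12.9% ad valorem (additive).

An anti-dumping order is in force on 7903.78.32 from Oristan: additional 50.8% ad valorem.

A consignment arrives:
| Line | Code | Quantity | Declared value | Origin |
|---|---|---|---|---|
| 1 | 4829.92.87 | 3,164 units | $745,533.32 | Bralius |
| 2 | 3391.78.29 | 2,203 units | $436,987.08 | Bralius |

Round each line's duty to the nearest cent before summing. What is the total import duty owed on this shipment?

$119,853.57

Line 1 (4829.92.87, Bralius, 3,164 units, $745,533.32):
Base rate for 4829.92.87 is 11%.
4829.92.87 has an FTA preferential rate, but origin Bralius is not Kareth; base rate stands.
The additional-duty order on 4829.92.87 targets Oristan, not Bralius; it does not apply.
Duty = $745,533.32 × 11% = $82,008.67.
Line 2 (3391.78.29, Bralius, 2,203 units, $436,987.08):
Base rate for 3391.78.29 is 8% + $1.31/unit.
3391.78.29 has an FTA preferential rate, but origin Bralius is not Kareth; base rate stands.
Duty = $436,987.08 × 8% + 2,203 × $1.31 = $37,844.90.
Total = $82,008.67 + $37,844.90 = $119,853.57.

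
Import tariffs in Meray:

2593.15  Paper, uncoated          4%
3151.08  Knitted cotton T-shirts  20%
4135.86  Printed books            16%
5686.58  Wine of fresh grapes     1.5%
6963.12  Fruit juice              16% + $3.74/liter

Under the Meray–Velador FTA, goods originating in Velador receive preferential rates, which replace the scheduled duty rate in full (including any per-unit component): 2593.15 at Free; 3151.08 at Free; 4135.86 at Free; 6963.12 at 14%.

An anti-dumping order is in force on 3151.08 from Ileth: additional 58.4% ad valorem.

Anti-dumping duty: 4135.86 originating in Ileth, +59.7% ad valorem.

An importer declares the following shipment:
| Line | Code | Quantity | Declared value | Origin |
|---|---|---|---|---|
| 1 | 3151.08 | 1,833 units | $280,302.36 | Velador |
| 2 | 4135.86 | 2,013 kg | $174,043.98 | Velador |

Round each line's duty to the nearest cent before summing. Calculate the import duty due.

$0.00

Line 1 (3151.08, Velador, 1,833 units, $280,302.36):
Base rate for 3151.08 is 20%.
Origin Velador qualifies under the Meray–Velador agreement and 3151.08 is covered: preferential rate Free applies instead.
The additional-duty order on 3151.08 targets Ileth, not Velador; it does not apply.
Duty = $280,302.36 × 0% = $0.00.
Line 2 (4135.86, Velador, 2,013 kg, $174,043.98):
Base rate for 4135.86 is 16%.
Origin Velador qualifies under the Meray–Velador agreement and 4135.86 is covered: preferential rate Free applies instead.
The additional-duty order on 4135.86 targets Ileth, not Velador; it does not apply.
Duty = $174,043.98 × 0% = $0.00.
Total = $0.00 + $0.00 = $0.00.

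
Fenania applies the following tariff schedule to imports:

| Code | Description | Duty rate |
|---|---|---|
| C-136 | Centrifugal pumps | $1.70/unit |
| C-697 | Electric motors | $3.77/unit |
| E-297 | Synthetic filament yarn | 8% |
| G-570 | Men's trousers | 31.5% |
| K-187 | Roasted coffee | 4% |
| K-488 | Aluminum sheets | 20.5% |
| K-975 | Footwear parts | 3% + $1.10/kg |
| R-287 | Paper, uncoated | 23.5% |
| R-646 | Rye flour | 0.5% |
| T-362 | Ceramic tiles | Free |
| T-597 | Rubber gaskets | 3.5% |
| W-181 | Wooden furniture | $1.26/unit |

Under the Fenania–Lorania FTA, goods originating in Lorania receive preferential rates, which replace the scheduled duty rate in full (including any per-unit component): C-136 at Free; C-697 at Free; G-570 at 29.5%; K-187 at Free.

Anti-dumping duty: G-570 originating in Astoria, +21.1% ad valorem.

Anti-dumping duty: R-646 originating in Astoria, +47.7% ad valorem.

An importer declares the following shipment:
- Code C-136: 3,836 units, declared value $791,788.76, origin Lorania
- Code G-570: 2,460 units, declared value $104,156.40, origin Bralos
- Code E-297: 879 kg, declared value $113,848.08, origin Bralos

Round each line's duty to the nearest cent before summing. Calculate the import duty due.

Line 1 (C-136, Lorania, 3,836 units, $791,788.76):
Base rate for C-136 is $1.70/unit.
Origin Lorania qualifies under the Fenania–Lorania agreement and C-136 is covered: preferential rate Free applies instead.
Duty = $791,788.76 × 0% = $0.00.
Line 2 (G-570, Bralos, 2,460 units, $104,156.40):
Base rate for G-570 is 31.5%.
G-570 has an FTA preferential rate, but origin Bralos is not Lorania; base rate stands.
The additional-duty order on G-570 targets Astoria, not Bralos; it does not apply.
Duty = $104,156.40 × 31.5% = $32,809.27.
Line 3 (E-297, Bralos, 879 kg, $113,848.08):
Base rate for E-297 is 8%.
Duty = $113,848.08 × 8% = $9,107.85.
Total = $0.00 + $32,809.27 + $9,107.85 = $41,917.12.

$41,917.12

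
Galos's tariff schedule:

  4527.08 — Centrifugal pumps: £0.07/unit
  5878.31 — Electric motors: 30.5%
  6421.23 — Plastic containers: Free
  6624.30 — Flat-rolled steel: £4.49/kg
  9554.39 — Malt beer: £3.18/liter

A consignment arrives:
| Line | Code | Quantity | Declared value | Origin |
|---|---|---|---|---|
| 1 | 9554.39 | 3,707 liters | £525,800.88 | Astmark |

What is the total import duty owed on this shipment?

Line 1 (9554.39, Astmark, 3,707 liters, £525,800.88):
Base rate for 9554.39 is £3.18/liter.
Duty = 3,707 × £3.18 = £11,788.26.

£11,788.26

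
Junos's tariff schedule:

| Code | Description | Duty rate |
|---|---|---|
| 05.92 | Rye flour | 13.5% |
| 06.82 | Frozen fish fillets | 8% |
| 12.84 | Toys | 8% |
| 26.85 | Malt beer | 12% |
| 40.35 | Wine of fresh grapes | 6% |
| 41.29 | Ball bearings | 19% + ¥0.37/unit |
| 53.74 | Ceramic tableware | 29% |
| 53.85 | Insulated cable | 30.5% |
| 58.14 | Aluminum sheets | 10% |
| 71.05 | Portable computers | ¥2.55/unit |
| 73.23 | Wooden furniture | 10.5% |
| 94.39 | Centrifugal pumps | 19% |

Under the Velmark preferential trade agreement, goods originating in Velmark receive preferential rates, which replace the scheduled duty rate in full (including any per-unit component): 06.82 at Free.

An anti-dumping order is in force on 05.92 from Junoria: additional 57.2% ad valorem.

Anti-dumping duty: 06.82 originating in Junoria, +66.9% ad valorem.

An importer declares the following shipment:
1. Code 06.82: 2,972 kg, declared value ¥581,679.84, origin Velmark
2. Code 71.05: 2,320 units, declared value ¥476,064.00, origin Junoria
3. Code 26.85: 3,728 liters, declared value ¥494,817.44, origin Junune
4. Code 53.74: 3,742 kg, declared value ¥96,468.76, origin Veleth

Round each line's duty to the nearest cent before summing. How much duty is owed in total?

Line 1 (06.82, Velmark, 2,972 kg, ¥581,679.84):
Base rate for 06.82 is 8%.
Origin Velmark qualifies under the Junos–Velmark agreement and 06.82 is covered: preferential rate Free applies instead.
The additional-duty order on 06.82 targets Junoria, not Velmark; it does not apply.
Duty = ¥581,679.84 × 0% = ¥0.00.
Line 2 (71.05, Junoria, 2,320 units, ¥476,064.00):
Base rate for 71.05 is ¥2.55/unit.
Duty = 2,320 × ¥2.55 = ¥5,916.00.
Line 3 (26.85, Junune, 3,728 liters, ¥494,817.44):
Base rate for 26.85 is 12%.
Duty = ¥494,817.44 × 12% = ¥59,378.09.
Line 4 (53.74, Veleth, 3,742 kg, ¥96,468.76):
Base rate for 53.74 is 29%.
Duty = ¥96,468.76 × 29% = ¥27,975.94.
Total = ¥0.00 + ¥5,916.00 + ¥59,378.09 + ¥27,975.94 = ¥93,270.03.

¥93,270.03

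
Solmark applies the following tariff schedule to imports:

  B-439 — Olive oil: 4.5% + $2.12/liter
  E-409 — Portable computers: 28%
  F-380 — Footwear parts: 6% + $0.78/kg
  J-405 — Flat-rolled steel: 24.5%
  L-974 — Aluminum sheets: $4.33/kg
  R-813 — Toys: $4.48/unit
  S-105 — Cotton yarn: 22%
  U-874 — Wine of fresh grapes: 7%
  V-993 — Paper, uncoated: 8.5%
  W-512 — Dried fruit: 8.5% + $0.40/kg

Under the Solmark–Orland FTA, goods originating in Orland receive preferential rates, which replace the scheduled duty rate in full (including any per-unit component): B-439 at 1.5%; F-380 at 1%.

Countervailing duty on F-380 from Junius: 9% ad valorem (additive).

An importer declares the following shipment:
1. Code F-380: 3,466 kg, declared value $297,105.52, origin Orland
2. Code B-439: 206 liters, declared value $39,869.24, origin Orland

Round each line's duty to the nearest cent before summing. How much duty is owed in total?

$3,569.10

Line 1 (F-380, Orland, 3,466 kg, $297,105.52):
Base rate for F-380 is 6% + $0.78/kg.
Origin Orland qualifies under the Solmark–Orland agreement and F-380 is covered: preferential rate 1% applies instead.
The additional-duty order on F-380 targets Junius, not Orland; it does not apply.
Duty = $297,105.52 × 1% = $2,971.06.
Line 2 (B-439, Orland, 206 liters, $39,869.24):
Base rate for B-439 is 4.5% + $2.12/liter.
Origin Orland qualifies under the Solmark–Orland agreement and B-439 is covered: preferential rate 1.5% applies instead.
Duty = $39,869.24 × 1.5% = $598.04.
Total = $2,971.06 + $598.04 = $3,569.10.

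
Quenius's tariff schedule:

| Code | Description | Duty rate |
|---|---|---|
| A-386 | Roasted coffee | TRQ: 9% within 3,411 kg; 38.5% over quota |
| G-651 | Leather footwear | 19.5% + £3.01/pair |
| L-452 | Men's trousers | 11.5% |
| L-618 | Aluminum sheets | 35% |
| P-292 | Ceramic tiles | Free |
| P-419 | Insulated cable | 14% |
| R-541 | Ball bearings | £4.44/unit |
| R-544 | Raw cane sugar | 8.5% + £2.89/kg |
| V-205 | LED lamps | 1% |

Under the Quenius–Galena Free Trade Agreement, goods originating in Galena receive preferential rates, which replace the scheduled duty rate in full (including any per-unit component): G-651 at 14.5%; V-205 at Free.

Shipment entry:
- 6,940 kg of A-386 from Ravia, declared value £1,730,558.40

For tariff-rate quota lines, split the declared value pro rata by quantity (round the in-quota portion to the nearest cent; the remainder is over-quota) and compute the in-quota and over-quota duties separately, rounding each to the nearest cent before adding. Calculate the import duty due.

£415,347.73

Line 1 (A-386, Ravia, 6,940 kg, £1,730,558.40):
Code A-386 is under a tariff-rate quota (threshold 3,411 kg). In-quota: 3,411 kg at 9%; over-quota: 3,529 kg at 38.5%.
Pro-rata value split: in-quota = £1,730,558.40 × 3,411/6,940 = £850,566.96; over-quota = £1,730,558.40 − £850,566.96 = £879,991.44.
In-quota duty = £850,566.96 × 9% = £76,551.03. Over-quota duty = £879,991.44 × 38.5% = £338,796.70.
Line duty = £76,551.03 + £338,796.70 = £415,347.73.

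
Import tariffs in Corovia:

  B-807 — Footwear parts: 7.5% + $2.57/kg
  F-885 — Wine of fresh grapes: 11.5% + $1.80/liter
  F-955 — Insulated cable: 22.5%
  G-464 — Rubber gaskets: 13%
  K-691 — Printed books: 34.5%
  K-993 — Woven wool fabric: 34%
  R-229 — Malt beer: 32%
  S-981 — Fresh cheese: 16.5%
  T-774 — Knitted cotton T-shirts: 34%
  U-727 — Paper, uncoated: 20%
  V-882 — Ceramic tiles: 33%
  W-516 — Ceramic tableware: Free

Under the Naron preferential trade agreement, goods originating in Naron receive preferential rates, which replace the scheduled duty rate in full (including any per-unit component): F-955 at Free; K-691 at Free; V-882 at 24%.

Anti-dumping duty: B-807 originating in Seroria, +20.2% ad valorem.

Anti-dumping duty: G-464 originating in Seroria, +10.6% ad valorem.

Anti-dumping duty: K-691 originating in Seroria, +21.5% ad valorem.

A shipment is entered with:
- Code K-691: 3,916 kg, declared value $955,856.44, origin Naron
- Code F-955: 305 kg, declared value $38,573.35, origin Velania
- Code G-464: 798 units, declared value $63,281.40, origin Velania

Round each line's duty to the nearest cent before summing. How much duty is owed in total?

Line 1 (K-691, Naron, 3,916 kg, $955,856.44):
Base rate for K-691 is 34.5%.
Origin Naron qualifies under the Corovia–Naron agreement and K-691 is covered: preferential rate Free applies instead.
The additional-duty order on K-691 targets Seroria, not Naron; it does not apply.
Duty = $955,856.44 × 0% = $0.00.
Line 2 (F-955, Velania, 305 kg, $38,573.35):
Base rate for F-955 is 22.5%.
F-955 has an FTA preferential rate, but origin Velania is not Naron; base rate stands.
Duty = $38,573.35 × 22.5% = $8,679.00.
Line 3 (G-464, Velania, 798 units, $63,281.40):
Base rate for G-464 is 13%.
The additional-duty order on G-464 targets Seroria, not Velania; it does not apply.
Duty = $63,281.40 × 13% = $8,226.58.
Total = $0.00 + $8,679.00 + $8,226.58 = $16,905.58.

$16,905.58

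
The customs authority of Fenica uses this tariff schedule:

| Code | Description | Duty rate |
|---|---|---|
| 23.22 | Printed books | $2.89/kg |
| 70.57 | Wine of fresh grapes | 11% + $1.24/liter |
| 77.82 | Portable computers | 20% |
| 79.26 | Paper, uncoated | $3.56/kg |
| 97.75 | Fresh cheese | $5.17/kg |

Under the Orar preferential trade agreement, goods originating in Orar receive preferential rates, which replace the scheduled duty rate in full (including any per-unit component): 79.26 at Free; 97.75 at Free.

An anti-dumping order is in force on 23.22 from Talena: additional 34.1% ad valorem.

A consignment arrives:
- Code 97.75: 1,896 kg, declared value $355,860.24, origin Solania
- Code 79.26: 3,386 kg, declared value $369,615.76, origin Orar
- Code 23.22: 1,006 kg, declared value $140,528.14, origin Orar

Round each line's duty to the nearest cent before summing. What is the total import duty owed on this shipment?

Line 1 (97.75, Solania, 1,896 kg, $355,860.24):
Base rate for 97.75 is $5.17/kg.
97.75 has an FTA preferential rate, but origin Solania is not Orar; base rate stands.
Duty = 1,896 × $5.17 = $9,802.32.
Line 2 (79.26, Orar, 3,386 kg, $369,615.76):
Base rate for 79.26 is $3.56/kg.
Origin Orar qualifies under the Fenica–Orar agreement and 79.26 is covered: preferential rate Free applies instead.
Duty = $369,615.76 × 0% = $0.00.
Line 3 (23.22, Orar, 1,006 kg, $140,528.14):
Base rate for 23.22 is $2.89/kg.
Origin Orar is the FTA partner but 23.22 is not on the preference list; base rate stands.
The additional-duty order on 23.22 targets Talena, not Orar; it does not apply.
Duty = 1,006 × $2.89 = $2,907.34.
Total = $9,802.32 + $0.00 + $2,907.34 = $12,709.66.

$12,709.66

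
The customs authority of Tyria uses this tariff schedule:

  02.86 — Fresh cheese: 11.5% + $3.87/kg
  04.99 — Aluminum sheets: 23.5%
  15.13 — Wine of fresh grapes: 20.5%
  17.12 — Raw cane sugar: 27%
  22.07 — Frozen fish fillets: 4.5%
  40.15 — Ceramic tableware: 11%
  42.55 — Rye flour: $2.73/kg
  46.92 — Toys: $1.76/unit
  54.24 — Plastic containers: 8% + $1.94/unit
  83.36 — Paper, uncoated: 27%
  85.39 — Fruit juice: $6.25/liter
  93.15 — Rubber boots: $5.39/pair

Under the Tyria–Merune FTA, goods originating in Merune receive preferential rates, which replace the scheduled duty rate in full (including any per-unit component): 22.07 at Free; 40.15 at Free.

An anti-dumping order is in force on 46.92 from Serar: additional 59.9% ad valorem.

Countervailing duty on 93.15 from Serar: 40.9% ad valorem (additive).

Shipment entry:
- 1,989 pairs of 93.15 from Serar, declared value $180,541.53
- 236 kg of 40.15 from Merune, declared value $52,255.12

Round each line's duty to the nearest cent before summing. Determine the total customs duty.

Line 1 (93.15, Serar, 1,989 pairs, $180,541.53):
Base rate for 93.15 is $5.39/pair.
Additional duty on 93.15 from Serar: +40.9% ad valorem. Applied ad valorem rate = 40.9%.
Duty = $180,541.53 × 40.9% + 1,989 × $5.39 = $84,562.20.
Line 2 (40.15, Merune, 236 kg, $52,255.12):
Base rate for 40.15 is 11%.
Origin Merune qualifies under the Tyria–Merune agreement and 40.15 is covered: preferential rate Free applies instead.
Duty = $52,255.12 × 0% = $0.00.
Total = $84,562.20 + $0.00 = $84,562.20.

$84,562.20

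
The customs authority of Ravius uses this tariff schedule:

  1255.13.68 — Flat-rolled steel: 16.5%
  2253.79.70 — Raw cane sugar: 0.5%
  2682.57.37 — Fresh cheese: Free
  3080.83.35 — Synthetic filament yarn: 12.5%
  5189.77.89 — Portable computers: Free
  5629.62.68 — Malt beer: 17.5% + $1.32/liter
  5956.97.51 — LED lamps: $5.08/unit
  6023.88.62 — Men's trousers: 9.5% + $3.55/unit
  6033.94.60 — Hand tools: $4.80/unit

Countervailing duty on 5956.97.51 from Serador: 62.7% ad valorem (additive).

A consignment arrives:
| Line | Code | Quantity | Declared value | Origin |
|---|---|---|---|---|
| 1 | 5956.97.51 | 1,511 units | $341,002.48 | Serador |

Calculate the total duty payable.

$221,484.43

Line 1 (5956.97.51, Serador, 1,511 units, $341,002.48):
Base rate for 5956.97.51 is $5.08/unit.
Additional duty on 5956.97.51 from Serador: +62.7% ad valorem. Applied ad valorem rate = 62.7%.
Duty = $341,002.48 × 62.7% + 1,511 × $5.08 = $221,484.43.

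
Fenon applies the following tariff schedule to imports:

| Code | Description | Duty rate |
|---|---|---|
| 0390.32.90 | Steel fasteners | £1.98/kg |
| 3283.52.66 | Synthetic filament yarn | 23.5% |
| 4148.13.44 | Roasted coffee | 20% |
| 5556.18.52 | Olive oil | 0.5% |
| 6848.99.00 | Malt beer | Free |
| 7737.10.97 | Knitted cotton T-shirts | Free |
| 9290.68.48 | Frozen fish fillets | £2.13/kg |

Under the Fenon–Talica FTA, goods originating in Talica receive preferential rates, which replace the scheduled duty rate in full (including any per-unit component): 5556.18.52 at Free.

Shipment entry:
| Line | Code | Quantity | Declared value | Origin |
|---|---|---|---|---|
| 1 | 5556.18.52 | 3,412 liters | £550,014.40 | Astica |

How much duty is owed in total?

£2,750.07

Line 1 (5556.18.52, Astica, 3,412 liters, £550,014.40):
Base rate for 5556.18.52 is 0.5%.
5556.18.52 has an FTA preferential rate, but origin Astica is not Talica; base rate stands.
Duty = £550,014.40 × 0.5% = £2,750.07.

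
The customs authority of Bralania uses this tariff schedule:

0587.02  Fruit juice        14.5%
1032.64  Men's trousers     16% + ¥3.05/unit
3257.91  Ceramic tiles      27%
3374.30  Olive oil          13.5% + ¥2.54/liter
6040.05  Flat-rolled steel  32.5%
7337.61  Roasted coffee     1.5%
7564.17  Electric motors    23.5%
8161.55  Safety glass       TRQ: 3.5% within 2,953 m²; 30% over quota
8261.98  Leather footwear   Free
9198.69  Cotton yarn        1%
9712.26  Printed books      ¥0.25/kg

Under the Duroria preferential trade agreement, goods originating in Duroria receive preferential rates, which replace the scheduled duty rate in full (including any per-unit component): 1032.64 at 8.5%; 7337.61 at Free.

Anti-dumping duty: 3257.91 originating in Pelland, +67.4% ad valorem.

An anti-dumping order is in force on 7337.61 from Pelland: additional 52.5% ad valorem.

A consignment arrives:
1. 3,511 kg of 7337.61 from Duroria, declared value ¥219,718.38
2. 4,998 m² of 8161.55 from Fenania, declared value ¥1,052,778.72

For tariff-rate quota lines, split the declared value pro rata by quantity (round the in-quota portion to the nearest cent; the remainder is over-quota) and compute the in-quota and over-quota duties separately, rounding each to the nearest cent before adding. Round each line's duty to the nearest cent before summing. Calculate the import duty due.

Line 1 (7337.61, Duroria, 3,511 kg, ¥219,718.38):
Base rate for 7337.61 is 1.5%.
Origin Duroria qualifies under the Bralania–Duroria agreement and 7337.61 is covered: preferential rate Free applies instead.
The additional-duty order on 7337.61 targets Pelland, not Duroria; it does not apply.
Duty = ¥219,718.38 × 0% = ¥0.00.
Line 2 (8161.55, Fenania, 4,998 m², ¥1,052,778.72):
Code 8161.55 is under a tariff-rate quota (threshold 2,953 m²). In-quota: 2,953 m² at 3.5%; over-quota: 2,045 m² at 30%.
Pro-rata value split: in-quota = ¥1,052,778.72 × 2,953/4,998 = ¥622,019.92; over-quota = ¥1,052,778.72 − ¥622,019.92 = ¥430,758.80.
In-quota duty = ¥622,019.92 × 3.5% = ¥21,770.70. Over-quota duty = ¥430,758.80 × 30% = ¥129,227.64.
Line duty = ¥21,770.70 + ¥129,227.64 = ¥150,998.34.
Total = ¥0.00 + ¥150,998.34 = ¥150,998.34.

¥150,998.34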